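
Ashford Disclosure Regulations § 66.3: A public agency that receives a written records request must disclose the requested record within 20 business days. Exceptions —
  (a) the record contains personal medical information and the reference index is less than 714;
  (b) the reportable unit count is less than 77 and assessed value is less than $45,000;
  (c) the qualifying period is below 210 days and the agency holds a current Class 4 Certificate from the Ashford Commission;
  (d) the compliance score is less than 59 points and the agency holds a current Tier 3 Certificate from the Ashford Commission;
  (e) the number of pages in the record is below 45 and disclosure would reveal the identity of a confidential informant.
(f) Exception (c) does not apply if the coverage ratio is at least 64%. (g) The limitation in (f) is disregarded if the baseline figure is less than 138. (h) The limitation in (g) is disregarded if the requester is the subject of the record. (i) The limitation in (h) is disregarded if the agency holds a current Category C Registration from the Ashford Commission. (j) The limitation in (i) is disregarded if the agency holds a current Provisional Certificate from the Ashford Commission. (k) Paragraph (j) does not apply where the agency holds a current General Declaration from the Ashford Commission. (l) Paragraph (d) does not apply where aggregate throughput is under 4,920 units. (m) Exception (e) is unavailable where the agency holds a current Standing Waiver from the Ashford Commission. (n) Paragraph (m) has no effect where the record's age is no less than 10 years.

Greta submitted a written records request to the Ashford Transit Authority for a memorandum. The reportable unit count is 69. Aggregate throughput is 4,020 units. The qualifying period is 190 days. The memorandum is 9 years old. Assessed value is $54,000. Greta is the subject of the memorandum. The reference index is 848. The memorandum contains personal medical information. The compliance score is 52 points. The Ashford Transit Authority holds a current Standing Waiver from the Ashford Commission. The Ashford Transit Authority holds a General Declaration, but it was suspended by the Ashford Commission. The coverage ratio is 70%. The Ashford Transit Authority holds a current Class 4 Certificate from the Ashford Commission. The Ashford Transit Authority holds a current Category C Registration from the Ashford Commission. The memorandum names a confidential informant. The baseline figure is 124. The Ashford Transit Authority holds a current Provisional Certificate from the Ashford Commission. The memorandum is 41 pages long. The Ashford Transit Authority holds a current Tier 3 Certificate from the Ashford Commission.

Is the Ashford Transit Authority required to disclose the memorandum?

Yes — the Ashford Transit Authority must disclose the memorandum.

Exception (a) fails — the reference index is 848, not less than 714.
Exception (b) requires that assessed value is less than $45,000; but assessed value is $54,000, not less than $45,000, so (b) is unavailable.
Exception (c) is satisfied on its face — the qualifying period is 190 days, below the 210 days limit; a current Class 4 Certificate is held. But applying paragraphs (f)–(k): (f) is engaged — the coverage ratio is 70%, meeting the 64% threshold. (g) operates (the baseline figure is 124, less than the 138 limit), but is set aside by (h): (h) operates against (g): Greta is the subject of the memorandum. (i) is triggered (a current Category C Registration is held), but is displaced by (j): (j) is triggered — a current Provisional Certificate is held. (k) is not engaged (there is no General Declaration in force), so (j) stands. So (c) is unavailable.
Exception (d) is satisfied on its face — the compliance score is 52 points, less than the 59 points limit; a current Tier 3 Certificate is held. However, paragraph (l) must be considered: (l) is triggered — aggregate throughput is 4,020 units, under the 4,920 units limit. Exception (d) does not apply.
All of (e)'s requirements are met (the number of pages in the record is 41, below the 45 limit; the memorandum names a confidential informant). Turning to paragraphs (m)–(n): (m) operates against (e): a current Standing Waiver is held. (n), which would lift (m), is not engaged — the record's age is 9 years, short of 10 years. (e) is therefore removed.
No exception is made out. the Ashford Transit Authority falls within the general rule.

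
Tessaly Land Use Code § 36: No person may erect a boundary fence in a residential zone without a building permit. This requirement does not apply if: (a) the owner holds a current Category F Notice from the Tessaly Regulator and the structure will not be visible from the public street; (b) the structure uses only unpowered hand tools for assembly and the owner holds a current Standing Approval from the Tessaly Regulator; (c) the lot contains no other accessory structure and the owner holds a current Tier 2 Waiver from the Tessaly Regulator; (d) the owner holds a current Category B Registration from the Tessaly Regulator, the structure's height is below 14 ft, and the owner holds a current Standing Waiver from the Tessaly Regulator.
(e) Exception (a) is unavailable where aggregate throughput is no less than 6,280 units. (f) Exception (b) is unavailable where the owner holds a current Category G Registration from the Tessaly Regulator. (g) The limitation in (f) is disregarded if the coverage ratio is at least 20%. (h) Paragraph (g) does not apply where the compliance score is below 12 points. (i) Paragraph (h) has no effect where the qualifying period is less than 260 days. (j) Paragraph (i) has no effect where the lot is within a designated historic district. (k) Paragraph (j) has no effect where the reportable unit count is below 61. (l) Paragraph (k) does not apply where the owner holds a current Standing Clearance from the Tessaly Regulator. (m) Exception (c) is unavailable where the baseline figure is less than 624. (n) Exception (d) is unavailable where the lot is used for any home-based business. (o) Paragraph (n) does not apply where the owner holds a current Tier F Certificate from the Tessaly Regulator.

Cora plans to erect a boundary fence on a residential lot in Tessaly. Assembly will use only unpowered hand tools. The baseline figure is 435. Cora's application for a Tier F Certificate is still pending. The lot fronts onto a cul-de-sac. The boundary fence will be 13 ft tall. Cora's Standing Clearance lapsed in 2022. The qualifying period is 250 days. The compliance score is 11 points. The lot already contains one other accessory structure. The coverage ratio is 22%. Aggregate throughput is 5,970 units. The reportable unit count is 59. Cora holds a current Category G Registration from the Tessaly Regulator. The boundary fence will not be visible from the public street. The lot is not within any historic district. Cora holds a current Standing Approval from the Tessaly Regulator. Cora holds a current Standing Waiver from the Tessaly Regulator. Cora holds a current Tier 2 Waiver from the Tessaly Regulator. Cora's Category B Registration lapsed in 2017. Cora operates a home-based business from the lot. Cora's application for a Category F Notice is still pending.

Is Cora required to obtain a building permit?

Exception (a) requires that the owner holds a current Category F Notice from the Tessaly Regulator; but the Category F Notice is not current, so (a) is unavailable.
Exception (b): assembly uses only hand tools; a current Standing Approval is held — every condition holds. Applying paragraphs (f)–(l): (f) would limit (b) — a current Category G Registration is held — but (g) sets (f) aside: (g) operates — the coverage ratio is 22%, meeting the 20% threshold. (h) would limit (g) — the compliance score is 11 points, below the 12 points limit — but (i) sets (h) aside: (i) operates against (h): the qualifying period is 250 days, less than the 260 days limit. (j), which would lift (i), does not operate here — the lot is not in a historic district. So (b) applies.
Exception (c) fails — the lot already has another accessory structure.
Exception (d) does not apply: no current Category B Registration is held.

No — exception (b) applies; Cora does not need a building permit.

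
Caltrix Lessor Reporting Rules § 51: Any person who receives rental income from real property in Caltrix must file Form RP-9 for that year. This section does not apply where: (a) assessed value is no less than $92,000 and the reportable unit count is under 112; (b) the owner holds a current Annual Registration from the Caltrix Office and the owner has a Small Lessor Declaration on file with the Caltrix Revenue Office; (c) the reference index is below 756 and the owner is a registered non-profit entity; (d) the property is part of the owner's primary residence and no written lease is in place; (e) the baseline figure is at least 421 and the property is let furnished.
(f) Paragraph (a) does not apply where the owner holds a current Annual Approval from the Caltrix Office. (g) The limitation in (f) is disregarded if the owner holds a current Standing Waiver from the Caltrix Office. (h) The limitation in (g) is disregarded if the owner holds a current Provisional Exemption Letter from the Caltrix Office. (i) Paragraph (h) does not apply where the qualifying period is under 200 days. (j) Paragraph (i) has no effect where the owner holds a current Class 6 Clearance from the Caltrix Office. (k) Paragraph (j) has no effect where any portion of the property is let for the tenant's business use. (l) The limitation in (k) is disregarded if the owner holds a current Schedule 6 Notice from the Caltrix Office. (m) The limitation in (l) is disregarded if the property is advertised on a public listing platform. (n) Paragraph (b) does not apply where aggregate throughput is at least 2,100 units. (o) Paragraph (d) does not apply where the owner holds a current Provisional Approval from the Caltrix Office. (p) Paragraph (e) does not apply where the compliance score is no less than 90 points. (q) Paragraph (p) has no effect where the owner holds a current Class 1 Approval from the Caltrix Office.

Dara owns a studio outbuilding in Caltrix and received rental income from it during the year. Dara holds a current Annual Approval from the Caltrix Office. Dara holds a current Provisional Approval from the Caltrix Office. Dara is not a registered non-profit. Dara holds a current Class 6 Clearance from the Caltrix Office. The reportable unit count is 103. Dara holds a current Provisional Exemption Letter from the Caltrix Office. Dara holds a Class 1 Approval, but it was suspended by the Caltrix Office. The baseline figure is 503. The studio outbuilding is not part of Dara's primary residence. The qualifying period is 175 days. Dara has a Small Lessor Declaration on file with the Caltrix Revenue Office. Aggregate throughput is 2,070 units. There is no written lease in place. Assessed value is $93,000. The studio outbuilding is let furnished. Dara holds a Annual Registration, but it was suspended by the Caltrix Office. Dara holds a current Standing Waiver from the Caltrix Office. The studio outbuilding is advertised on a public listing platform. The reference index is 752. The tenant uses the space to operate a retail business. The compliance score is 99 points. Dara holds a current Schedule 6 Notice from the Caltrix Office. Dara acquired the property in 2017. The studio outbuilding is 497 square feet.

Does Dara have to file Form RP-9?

Exception (a): assessed value is $93,000, meeting the $92,000 threshold; the reportable unit count is 103, under the 112 limit — every condition holds. Under paragraphs (f)–(m): (f) operates (a current Annual Approval is held), but is set aside by (g): (g) operates against (f): a current Standing Waiver is held. (h) would limit (g) — a current Provisional Exemption Letter is held — but (i) sets (h) aside: (i) operates against (h): the qualifying period is 175 days, under the 200 days limit. (j) is engaged (a current Class 6 Clearance is held), but is displaced by (k): (k) operates against (j): the space is let for business use. (l) would limit (k) — a current Schedule 6 Notice is held — but (m) sets (l) aside: (m) operates — the property is publicly advertised. Exception (a) stands.
Exception (b) does not apply: the Annual Registration is not current.
Exception (c) requires that the owner is a registered non-profit entity; but Dara is not a registered non-profit, so (c) is unavailable.
Exception (d) requires that the property is part of the owner's primary residence; but the studio outbuilding is not part of the primary residence, so (d) is unavailable.
Exception (e): the baseline figure is 503, meeting the 421 threshold; the property is let furnished — every condition holds. But: (p) is triggered — the compliance score is 99 points, meeting the 90 points threshold. (q) does not operate here (there is no Class 1 Approval in force), so (p) stands. (e) is therefore removed.

No — exception (a) applies; Dara is not required to file Form RP-9.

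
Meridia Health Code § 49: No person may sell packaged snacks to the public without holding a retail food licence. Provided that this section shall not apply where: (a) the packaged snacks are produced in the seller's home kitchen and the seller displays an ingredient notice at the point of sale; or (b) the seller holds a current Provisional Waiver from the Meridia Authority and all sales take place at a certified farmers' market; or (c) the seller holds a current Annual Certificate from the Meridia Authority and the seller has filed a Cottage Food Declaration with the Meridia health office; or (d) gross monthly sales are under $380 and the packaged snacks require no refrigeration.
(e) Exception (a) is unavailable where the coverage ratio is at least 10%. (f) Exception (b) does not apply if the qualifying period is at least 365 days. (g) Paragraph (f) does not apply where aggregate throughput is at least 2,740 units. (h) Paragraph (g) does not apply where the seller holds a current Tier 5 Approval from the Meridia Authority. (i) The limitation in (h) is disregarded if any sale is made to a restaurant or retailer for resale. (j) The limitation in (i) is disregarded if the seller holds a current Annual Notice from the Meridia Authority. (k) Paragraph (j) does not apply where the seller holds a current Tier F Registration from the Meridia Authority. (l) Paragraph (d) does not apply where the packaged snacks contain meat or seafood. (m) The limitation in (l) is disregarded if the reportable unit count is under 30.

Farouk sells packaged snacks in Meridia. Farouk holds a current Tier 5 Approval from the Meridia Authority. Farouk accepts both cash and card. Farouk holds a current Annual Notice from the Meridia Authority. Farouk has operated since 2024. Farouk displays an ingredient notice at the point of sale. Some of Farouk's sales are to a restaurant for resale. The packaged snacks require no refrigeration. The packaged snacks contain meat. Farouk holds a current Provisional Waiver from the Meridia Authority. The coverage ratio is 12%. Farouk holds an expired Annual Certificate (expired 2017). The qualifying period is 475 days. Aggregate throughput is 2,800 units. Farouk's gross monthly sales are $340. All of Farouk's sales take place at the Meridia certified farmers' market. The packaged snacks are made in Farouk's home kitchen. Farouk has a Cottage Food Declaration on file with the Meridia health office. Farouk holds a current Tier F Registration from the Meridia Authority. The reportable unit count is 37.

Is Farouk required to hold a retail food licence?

All of (a)'s requirements are met (the packaged snacks are home-kitchen produced; an ingredient notice is displayed). Turning to paragraph (e): (e) operates — the coverage ratio is 12%, meeting the 10% threshold. (a) is therefore removed.
Exception (b)'s conditions are all satisfied: a current Provisional Waiver is held; all sales are at a certified farmers' market. Considering the limiting provisions: (f) is triggered (the qualifying period is 475 days, meeting the 365 days threshold), but yields to (g): (g) operates against (f): aggregate throughput is 2,800 units, meeting the 2,740 units threshold. (h) applies (a current Tier 5 Approval is held), but yields to (i): (i) applies — some sales are to a restaurant for resale. (j) is engaged (a current Annual Notice is held), but is displaced by (k): (k) operates against (j): a current Tier F Registration is held. (b) remains available.
Exception (c) does not apply: there is no Annual Certificate in force.
Exception (d)'s conditions are all satisfied: gross monthly sales are $340, under the $380 limit; the packaged snacks are shelf-stable. But applying paragraphs (l)–(m): (l) operates against (d): the packaged snacks contain meat. (m), which would lift (l), is inapplicable — the reportable unit count is 37, not under 30. So (d) is unavailable.

No — exception (b) applies; Farouk is not required to hold a retail food licence.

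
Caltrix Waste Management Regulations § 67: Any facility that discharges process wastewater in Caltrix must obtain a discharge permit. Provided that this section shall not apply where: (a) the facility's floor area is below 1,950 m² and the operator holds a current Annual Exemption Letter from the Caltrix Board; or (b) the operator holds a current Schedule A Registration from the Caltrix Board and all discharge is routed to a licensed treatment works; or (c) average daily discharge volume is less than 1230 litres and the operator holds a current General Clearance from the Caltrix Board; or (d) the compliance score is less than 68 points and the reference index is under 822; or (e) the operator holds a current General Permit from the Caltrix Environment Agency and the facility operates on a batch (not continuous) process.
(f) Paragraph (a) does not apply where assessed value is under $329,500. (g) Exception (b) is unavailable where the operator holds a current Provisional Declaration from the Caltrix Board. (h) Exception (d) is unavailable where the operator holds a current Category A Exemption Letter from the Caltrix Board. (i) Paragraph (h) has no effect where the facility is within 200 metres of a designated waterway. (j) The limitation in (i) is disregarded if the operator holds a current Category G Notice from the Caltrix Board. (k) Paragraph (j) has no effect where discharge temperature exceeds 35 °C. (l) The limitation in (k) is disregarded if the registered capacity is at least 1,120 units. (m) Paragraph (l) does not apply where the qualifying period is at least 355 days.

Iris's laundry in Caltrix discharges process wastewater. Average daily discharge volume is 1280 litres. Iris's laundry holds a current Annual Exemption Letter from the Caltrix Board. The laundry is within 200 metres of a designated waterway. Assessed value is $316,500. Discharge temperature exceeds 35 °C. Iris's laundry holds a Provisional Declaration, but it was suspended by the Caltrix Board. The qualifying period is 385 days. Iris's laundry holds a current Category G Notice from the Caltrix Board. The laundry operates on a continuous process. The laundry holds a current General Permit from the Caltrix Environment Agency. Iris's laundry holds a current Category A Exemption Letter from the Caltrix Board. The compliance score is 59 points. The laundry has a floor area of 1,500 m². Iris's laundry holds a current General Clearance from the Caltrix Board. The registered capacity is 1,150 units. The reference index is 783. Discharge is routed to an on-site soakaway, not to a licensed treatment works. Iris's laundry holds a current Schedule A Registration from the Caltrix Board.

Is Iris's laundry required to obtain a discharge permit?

No — exception (d) applies; Iris's laundry is not required to obtain a discharge permit.

Exception (a)'s conditions are all satisfied: the facility's floor area is 1,500 m², below the 1,950 m² limit; a current Annual Exemption Letter is held. However, paragraph (f) must be considered: (f) operates against (a): assessed value is $316,500, under the $329,500 limit. So (a) is unavailable.
Exception (b) fails — discharge is not routed to a licensed treatment works.
Exception (c) fails — average daily discharge volume is 1280 litres, not less than 1230 litres.
All of (d)'s requirements are met (the compliance score is 59 points, less than the 68 points limit; the reference index is 783, under the 822 limit). Applying paragraphs (h)–(m): (h) is engaged (a current Category A Exemption Letter is held), but is overridden by (i): (i) applies — the laundry is within 200 m of a designated waterway. (j) is engaged (a current Category G Notice is held), but yields to (k): (k) is triggered — discharge temperature exceeds 35 °C. (l) is engaged (the registered capacity is 1,150 units, meeting the 1,120 units threshold), but is displaced by (m): (m) is engaged — the qualifying period is 385 days, meeting the 355 days threshold. (d) remains available.
Exception (e) requires that the facility operates on a batch (not continuous) process; but the facility operates on a continuous process, so (e) is unavailable.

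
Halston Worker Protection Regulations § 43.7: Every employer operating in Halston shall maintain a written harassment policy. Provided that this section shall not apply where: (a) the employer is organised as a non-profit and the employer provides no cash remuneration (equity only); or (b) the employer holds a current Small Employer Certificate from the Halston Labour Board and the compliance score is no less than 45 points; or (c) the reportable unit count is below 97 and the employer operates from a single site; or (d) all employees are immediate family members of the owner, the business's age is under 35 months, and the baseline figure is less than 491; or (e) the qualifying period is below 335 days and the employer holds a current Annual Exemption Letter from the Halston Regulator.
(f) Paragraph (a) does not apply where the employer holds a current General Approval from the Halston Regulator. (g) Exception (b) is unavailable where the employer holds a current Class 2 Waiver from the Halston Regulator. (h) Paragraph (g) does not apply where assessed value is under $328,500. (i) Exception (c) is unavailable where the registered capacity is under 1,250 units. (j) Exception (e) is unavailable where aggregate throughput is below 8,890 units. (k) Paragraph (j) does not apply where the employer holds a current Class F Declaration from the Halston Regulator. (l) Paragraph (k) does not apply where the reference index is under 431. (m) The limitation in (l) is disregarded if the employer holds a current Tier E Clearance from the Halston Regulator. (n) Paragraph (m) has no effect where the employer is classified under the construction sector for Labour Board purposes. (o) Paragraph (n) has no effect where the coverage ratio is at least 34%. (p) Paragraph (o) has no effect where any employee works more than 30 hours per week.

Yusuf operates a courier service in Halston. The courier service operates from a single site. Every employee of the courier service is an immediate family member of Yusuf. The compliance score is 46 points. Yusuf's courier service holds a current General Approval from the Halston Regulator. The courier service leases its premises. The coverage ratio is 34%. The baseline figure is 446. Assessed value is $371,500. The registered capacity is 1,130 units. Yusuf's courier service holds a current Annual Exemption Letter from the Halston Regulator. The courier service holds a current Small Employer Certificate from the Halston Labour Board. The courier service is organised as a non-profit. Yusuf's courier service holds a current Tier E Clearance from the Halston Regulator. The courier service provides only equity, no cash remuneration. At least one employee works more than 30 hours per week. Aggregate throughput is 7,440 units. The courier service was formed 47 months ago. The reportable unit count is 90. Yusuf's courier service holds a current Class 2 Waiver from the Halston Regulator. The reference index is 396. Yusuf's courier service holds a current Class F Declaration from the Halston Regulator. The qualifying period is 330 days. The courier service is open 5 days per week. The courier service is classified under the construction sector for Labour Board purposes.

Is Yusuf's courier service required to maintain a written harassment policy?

Exception (a)'s conditions are all satisfied: the employer is a non-profit; remuneration is equity-only. But applying paragraph (f): (f) operates against (a): a current General Approval is held. Exception (a) does not apply.
Exception (b): a current Small Employer Certificate is held; the compliance score is 46 points, meeting the 45 points threshold — every condition holds. Turning to paragraphs (g)–(h): (g) operates — a current Class 2 Waiver is held. (h) is not triggered (assessed value is $371,500, not under $328,500), so (g) stands. So (b) is unavailable.
All of (c)'s requirements are met (the reportable unit count is 90, below the 97 limit; the employer operates from a single site). Turning to paragraph (i): (i) operates against (c): the registered capacity is 1,130 units, under the 1,250 units limit. Exception (c) does not apply.
Exception (d) requires that the business's age is under 35 months; but the business's age is 47 months, not under 35 months, so (d) is unavailable.
All of (e)'s requirements are met (the qualifying period is 330 days, below the 335 days limit; a current Annual Exemption Letter is held). Turning to paragraphs (j)–(p): (j) operates against (e): aggregate throughput is 7,440 units, below the 8,890 units limit. (k) applies (a current Class F Declaration is held), but is set aside by (l): (l) operates against (k): the reference index is 396, under the 431 limit. (m) would limit (l) — a current Tier E Clearance is held — but (n) sets (m) aside: (n) operates against (m): the courier service is classified under the construction sector. (o) applies (the coverage ratio is 34%, meeting the 34% threshold), but is itself disapplied by (p): (p) operates against (o): at least one employee exceeds 30 hours/week. Exception (e) does not apply.
No exception applies. The general rule governs.

Yes — Yusuf's courier service must maintain a written harassment policy.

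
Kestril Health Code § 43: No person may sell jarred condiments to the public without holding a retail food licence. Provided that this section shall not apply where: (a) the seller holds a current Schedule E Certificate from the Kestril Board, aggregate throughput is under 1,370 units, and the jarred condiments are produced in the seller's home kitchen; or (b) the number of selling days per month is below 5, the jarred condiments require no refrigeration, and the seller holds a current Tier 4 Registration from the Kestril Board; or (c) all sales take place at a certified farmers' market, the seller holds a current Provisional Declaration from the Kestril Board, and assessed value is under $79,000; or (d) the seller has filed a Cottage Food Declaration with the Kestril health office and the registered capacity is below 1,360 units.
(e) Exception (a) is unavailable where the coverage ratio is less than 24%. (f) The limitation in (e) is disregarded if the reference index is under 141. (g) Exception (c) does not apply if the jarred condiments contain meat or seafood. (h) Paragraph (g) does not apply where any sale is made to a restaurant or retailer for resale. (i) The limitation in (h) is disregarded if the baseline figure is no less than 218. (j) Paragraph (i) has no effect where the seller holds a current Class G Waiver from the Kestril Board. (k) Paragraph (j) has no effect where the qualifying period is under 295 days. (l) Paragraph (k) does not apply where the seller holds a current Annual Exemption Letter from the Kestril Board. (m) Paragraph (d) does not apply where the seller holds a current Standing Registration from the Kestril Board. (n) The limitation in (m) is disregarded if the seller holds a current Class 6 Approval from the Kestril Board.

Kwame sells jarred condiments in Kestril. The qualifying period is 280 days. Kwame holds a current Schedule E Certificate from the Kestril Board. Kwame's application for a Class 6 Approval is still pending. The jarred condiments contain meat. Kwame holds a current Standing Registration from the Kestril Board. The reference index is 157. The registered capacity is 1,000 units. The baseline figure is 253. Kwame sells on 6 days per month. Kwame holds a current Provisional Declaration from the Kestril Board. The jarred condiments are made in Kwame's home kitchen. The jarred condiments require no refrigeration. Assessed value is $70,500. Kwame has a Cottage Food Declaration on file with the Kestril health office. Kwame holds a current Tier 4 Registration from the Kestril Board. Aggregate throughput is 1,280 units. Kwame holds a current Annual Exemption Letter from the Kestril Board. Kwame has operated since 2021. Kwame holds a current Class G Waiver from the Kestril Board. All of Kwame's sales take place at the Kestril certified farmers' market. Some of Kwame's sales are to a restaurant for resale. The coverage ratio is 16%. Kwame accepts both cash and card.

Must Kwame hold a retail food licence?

Exception (a) is satisfied on its face — a current Schedule E Certificate is held; aggregate throughput is 1,280 units, under the 1,370 units limit; the jarred condiments are home-kitchen produced. Turning to paragraphs (e)–(f): (e) operates against (a): the coverage ratio is 16%, less than the 24% limit. (f) does not operate here (the reference index is 157, not under 141), so (e) stands. So (a) is unavailable.
Exception (b) fails — the number of selling days per month is 6, not below 5.
Exception (c)'s conditions are all satisfied: all sales are at a certified farmers' market; a current Provisional Declaration is held; assessed value is $70,500, under the $79,000 limit. As to paragraphs (g)–(l): (g) is triggered (the jarred condiments contain meat), but is set aside by (h): (h) is triggered — some sales are to a restaurant for resale. (i) operates (the baseline figure is 253, meeting the 218 threshold), but yields to (j): (j) operates against (i): a current Class G Waiver is held. (k) would limit (j) — the qualifying period is 280 days, under the 295 days limit — but (l) sets (k) aside: (l) operates against (k): a current Annual Exemption Letter is held. (c) remains available.
Exception (d)'s conditions are all satisfied: a Cottage Food Declaration is on file; the registered capacity is 1,000 units, below the 1,360 units limit. However, paragraphs (m)–(n) must be considered: (m) operates against (d): a current Standing Registration is held. (n), which would lift (m), is not engaged — the Class 6 Approval is not current. Exception (d) does not apply.

No — exception (c) applies; Kwame is not required to hold a retail food licence.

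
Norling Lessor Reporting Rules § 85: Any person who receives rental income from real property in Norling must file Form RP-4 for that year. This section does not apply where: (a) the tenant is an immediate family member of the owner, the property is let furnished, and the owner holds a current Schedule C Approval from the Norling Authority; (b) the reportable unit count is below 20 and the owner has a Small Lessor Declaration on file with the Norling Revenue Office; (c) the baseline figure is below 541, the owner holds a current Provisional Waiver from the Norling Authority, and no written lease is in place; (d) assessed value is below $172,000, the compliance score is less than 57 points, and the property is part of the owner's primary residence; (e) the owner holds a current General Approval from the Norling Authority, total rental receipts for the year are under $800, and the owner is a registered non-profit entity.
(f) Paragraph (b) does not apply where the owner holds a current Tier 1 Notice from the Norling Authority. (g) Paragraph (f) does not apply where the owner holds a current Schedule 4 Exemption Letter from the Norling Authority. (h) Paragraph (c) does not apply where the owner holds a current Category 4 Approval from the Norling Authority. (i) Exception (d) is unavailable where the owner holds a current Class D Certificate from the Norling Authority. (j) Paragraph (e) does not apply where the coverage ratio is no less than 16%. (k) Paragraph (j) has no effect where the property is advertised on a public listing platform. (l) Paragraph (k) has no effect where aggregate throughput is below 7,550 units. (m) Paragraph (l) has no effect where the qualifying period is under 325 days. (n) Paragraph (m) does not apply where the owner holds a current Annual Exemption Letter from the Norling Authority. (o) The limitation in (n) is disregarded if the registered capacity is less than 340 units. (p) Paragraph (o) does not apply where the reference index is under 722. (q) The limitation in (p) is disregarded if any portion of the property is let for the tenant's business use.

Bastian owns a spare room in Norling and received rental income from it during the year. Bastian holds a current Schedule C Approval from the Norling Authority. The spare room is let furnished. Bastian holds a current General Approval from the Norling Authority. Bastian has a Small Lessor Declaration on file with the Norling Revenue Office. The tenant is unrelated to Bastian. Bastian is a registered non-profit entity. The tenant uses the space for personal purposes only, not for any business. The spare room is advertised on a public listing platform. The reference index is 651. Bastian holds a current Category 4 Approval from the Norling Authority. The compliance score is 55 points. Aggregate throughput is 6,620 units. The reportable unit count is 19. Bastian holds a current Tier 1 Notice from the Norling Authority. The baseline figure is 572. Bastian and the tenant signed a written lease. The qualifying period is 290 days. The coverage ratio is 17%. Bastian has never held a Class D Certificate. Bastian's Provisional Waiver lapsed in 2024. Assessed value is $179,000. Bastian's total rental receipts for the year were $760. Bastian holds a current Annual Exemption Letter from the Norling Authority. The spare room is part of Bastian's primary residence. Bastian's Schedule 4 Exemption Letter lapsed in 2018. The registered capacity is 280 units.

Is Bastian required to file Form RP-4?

Yes — Bastian must file Form RP-4.

Exception (a) fails — the tenant is unrelated to the owner.
All of (b)'s requirements are met (the reportable unit count is 19, below the 20 limit; a Small Lessor Declaration is on file). However, paragraphs (f)–(g) must be considered: (f) operates against (b): a current Tier 1 Notice is held. (g) does not operate here (the Schedule 4 Exemption Letter is not current), so (f) stands. (b) is therefore removed.
Exception (c) does not apply: the baseline figure is 572, not below 541.
Exception (d) fails — assessed value is $179,000, not below $172,000.
Exception (e): a current General Approval is held; total rental receipts for the year are $760, under the $800 limit; Bastian is a registered non-profit — every condition holds. However, paragraphs (j)–(q) must be considered: (j) applies — the coverage ratio is 17%, meeting the 16% threshold. (k) would limit (j) — the property is publicly advertised — but (l) sets (k) aside: (l) operates against (k): aggregate throughput is 6,620 units, below the 7,550 units limit. (m) is triggered (the qualifying period is 290 days, under the 325 days limit), but is set aside by (n): (n) operates against (m): a current Annual Exemption Letter is held. (o) applies (the registered capacity is 280 units, less than the 340 units limit), but yields to (p): (p) operates against (o): the reference index is 651, under the 722 limit. (q), which would lift (p), is not engaged — the space is used for personal purposes only. So (e) is unavailable.
None of the exceptions is available; § 85 applies in full.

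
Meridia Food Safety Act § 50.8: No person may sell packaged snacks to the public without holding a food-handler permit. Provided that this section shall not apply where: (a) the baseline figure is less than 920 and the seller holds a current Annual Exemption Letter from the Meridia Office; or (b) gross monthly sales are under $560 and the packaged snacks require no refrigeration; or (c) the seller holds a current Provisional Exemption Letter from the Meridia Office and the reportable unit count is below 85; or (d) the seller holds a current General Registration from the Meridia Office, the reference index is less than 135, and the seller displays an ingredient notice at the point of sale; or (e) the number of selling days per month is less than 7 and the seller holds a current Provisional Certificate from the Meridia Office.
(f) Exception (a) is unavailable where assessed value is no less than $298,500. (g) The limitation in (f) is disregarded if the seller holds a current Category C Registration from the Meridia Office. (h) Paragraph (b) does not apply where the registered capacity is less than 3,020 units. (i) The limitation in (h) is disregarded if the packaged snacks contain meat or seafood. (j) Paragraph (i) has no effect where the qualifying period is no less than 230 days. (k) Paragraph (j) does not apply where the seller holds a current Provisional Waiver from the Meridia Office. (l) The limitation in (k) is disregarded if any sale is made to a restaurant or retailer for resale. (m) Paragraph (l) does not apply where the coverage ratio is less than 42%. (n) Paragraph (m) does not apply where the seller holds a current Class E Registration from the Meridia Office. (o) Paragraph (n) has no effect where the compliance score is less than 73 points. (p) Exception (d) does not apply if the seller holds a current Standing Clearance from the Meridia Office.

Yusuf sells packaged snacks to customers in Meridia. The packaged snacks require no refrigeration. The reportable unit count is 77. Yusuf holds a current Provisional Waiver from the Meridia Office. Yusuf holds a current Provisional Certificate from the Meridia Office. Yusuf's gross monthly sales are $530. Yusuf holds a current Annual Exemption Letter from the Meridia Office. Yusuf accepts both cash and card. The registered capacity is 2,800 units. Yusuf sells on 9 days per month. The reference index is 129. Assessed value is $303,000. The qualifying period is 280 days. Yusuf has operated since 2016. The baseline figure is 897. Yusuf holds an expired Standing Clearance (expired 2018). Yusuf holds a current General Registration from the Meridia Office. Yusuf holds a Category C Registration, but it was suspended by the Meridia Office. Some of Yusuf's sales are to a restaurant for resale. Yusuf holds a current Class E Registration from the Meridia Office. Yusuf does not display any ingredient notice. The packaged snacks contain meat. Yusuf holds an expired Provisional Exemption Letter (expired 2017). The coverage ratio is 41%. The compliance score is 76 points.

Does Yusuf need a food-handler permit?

Exception (a)'s conditions are all satisfied: the baseline figure is 897, less than the 920 limit; a current Annual Exemption Letter is held. However, paragraphs (f)–(g) must be considered: (f) operates against (a): assessed value is $303,000, meeting the $298,500 threshold. (g), which would lift (f), is not triggered — there is no Category C Registration in force. (a) is therefore removed.
Exception (b): gross monthly sales are $530, under the $560 limit; the packaged snacks are shelf-stable — every condition holds. Turning to paragraphs (h)–(o): (h) is triggered — the registered capacity is 2,800 units, less than the 3,020 units limit. (i) is triggered (the packaged snacks contain meat), but yields to (j): (j) is engaged — the qualifying period is 280 days, meeting the 230 days threshold. (k) would limit (j) — a current Provisional Waiver is held — but (l) sets (k) aside: (l) operates against (k): some sales are to a restaurant for resale. (m) applies (the coverage ratio is 41%, less than the 42% limit), but is overridden by (n): (n) is engaged — a current Class E Registration is held. (o), which would lift (n), does not operate here — the compliance score is 76 points, not less than 73 points. (b) is therefore removed.
Exception (c) requires that the seller holds a current Provisional Exemption Letter from the Meridia Office; but the Provisional Exemption Letter is not current, so (c) is unavailable.
Exception (d) fails — no ingredient notice is displayed.
Exception (e) does not apply: the number of selling days per month is 9, not less than 7.
Every exception is unavailable, so the rule governs.

Yes — Yusuf must hold a food-handler permit.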